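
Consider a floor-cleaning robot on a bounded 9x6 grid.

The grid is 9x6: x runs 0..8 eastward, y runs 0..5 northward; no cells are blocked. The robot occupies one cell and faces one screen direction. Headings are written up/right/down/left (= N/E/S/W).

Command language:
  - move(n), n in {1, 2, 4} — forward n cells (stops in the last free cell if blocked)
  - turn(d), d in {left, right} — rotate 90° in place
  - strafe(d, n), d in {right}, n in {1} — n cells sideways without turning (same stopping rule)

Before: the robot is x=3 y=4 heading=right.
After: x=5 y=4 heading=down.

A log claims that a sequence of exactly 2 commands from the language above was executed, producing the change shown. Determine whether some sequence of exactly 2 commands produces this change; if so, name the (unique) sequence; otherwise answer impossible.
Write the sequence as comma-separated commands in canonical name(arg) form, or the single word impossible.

move(2), turn(right)

key: order matters: swapping move(2) and turn(right) lands elsewhere
from: x=3 y=4 heading=right
[1] after move(2): x=5 y=4 heading=right
[2] after turn(right): x=5 y=4 heading=down
no rival 2-sequence matches.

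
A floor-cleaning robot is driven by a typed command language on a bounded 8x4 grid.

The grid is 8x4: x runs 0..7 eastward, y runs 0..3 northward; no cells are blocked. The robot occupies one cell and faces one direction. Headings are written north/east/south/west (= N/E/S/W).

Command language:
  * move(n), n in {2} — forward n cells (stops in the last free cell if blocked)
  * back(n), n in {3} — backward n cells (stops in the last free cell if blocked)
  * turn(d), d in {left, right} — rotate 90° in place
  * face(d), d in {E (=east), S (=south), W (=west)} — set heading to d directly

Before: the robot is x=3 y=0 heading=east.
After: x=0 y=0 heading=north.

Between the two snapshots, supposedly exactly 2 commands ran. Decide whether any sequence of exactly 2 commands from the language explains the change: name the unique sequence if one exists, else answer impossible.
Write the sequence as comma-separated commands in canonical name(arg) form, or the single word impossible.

key: cell and facing (now N) both changed — the 2 commands mix motion and turning
initial: x=3 y=0 heading=east
1. back(3) → x=0 y=0 heading=east
2. turn(left) → x=0 y=0 heading=north
uniquely the one of 49 2-step routes that fits.

back(3), turn(left)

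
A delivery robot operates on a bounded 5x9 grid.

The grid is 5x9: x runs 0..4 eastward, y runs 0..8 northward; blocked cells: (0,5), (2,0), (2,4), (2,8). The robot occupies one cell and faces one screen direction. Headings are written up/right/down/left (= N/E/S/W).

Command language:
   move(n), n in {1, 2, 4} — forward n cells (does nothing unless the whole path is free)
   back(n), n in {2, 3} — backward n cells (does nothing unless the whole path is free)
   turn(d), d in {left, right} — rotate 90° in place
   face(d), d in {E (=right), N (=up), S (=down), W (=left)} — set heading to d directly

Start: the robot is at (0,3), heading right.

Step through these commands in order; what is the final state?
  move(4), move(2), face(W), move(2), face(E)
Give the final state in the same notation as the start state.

initial: at (0,3), heading right
[1] after move(4): at (4,3), heading right
[2] after move(2): at (4,3), heading right
[3] after face(W): at (4,3), heading left
[4] after move(2): at (2,3), heading left
[5] after face(E): at (2,3), heading right

at (2,3), heading right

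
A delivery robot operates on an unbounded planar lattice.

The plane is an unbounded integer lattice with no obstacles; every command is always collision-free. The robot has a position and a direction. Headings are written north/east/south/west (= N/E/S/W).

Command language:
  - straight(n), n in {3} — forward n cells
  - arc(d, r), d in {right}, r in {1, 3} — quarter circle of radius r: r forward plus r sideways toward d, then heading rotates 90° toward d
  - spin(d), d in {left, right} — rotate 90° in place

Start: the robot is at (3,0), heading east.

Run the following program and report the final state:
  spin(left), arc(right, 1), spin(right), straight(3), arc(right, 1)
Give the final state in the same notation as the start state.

t0: at (3,0), heading east
[1] after spin(left): at (3,0), heading north
[2] after arc(right, 1): at (4,1), heading east
[3] after spin(right): at (4,1), heading south
[4] after straight(3): at (4,-2), heading south
[5] after arc(right, 1): at (3,-3), heading west

at (3,-3), heading west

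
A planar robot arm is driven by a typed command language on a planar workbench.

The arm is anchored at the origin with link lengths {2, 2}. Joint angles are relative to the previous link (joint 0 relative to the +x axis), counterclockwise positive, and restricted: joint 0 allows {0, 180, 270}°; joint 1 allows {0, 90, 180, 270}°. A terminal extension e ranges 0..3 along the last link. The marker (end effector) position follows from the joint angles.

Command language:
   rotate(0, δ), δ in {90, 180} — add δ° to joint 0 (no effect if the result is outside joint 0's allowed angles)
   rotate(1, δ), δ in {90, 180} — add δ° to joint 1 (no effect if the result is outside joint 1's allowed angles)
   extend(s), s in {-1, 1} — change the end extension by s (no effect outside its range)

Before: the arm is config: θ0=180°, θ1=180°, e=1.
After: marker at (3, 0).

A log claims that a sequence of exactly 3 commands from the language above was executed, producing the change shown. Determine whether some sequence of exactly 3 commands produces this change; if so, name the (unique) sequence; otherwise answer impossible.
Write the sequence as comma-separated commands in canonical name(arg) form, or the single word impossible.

begin: config: θ0=180°, θ1=180°, e=1
1. extend(1) → config: θ0=180°, θ1=180°, e=2
2. extend(1) → config: θ0=180°, θ1=180°, e=3
3. extend(1) → config: θ0=180°, θ1=180°, e=3
no rival 3-sequence matches.

extend(1), extend(1), extend(1)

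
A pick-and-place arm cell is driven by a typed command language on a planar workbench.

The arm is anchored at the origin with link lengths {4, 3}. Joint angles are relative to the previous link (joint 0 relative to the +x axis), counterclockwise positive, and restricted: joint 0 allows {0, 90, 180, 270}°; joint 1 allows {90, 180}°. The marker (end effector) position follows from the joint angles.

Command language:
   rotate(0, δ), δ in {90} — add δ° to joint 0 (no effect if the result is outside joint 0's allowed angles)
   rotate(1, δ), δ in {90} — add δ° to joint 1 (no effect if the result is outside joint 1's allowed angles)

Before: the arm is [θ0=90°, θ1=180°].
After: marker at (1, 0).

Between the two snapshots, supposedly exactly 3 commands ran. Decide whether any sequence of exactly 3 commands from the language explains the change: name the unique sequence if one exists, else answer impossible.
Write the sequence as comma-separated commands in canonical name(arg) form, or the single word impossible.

rotate(0, 90), rotate(0, 90), rotate(0, 90)

t0: [θ0=90°, θ1=180°]
1. rotate(0, 90) → [θ0=180°, θ1=180°]
2. rotate(0, 90) → [θ0=270°, θ1=180°]
3. rotate(0, 90) → [θ0=0°, θ1=180°]
no rival 3-sequence matches.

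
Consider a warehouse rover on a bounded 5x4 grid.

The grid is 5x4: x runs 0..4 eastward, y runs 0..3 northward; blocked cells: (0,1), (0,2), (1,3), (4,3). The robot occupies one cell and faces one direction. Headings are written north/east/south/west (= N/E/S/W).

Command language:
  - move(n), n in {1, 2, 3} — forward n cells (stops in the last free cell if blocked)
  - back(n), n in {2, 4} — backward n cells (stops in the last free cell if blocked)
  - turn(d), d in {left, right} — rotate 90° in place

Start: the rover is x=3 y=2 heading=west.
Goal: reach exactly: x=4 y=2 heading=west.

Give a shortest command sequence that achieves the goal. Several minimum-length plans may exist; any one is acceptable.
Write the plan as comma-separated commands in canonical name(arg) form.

start: x=3 y=2 heading=west
step 1 (back(4)): x=4 y=2 heading=west
nothing shorter than 1 reaches the goal.

back(4)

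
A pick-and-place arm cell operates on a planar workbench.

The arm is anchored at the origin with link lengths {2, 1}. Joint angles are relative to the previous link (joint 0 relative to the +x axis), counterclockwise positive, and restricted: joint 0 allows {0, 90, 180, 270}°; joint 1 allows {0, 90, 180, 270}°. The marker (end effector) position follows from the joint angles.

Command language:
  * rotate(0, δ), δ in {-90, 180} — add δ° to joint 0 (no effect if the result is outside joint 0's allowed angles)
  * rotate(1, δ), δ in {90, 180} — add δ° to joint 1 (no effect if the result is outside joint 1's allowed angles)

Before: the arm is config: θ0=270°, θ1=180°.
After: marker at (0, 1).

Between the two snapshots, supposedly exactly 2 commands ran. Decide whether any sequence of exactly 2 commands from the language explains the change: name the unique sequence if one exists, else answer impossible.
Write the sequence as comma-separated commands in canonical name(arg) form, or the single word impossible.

start: config: θ0=270°, θ1=180°
1. rotate(0, -90) → config: θ0=180°, θ1=180°
2. rotate(0, -90) → config: θ0=90°, θ1=180°
no other 2-command option fits: unique.

rotate(0, -90), rotate(0, -90)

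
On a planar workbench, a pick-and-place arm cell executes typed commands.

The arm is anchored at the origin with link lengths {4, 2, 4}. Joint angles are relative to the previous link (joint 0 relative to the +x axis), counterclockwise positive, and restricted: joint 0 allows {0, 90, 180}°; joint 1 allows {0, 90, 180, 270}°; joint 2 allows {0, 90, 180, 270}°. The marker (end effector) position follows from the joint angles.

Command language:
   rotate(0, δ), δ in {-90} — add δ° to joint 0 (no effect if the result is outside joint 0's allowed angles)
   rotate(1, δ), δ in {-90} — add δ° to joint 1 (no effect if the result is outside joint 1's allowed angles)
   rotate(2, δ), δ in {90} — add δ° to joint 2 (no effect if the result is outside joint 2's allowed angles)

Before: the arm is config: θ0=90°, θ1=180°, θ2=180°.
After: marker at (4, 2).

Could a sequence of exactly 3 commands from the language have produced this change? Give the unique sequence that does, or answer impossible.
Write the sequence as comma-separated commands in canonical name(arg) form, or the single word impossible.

rotate(2, 90), rotate(2, 90), rotate(2, 90)

start: config: θ0=90°, θ1=180°, θ2=180°
1. rotate(2, 90) → config: θ0=90°, θ1=180°, θ2=270°
2. rotate(2, 90) → config: θ0=90°, θ1=180°, θ2=0°
3. rotate(2, 90) → config: θ0=90°, θ1=180°, θ2=90°
no other 3-command option fits: unique.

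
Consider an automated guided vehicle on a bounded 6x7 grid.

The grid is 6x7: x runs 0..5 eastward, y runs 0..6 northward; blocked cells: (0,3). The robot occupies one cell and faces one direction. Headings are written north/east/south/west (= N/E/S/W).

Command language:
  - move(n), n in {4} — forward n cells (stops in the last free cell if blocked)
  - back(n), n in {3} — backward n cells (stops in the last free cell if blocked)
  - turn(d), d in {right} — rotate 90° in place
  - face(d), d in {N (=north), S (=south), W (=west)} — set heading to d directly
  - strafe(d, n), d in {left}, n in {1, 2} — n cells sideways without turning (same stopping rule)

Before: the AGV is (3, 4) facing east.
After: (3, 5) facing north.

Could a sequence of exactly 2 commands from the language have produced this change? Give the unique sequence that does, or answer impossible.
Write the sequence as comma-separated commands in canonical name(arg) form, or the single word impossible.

strafe(left, 1), face(N)

key: position moved to (3,5) AND the heading swung to N — translation plus rotation needed
begin: (3, 4) facing east
t=1 strafe(left, 1) ⇒ (3, 5) facing east
t=2 face(N) ⇒ (3, 5) facing north
no other 2-command option fits: unique.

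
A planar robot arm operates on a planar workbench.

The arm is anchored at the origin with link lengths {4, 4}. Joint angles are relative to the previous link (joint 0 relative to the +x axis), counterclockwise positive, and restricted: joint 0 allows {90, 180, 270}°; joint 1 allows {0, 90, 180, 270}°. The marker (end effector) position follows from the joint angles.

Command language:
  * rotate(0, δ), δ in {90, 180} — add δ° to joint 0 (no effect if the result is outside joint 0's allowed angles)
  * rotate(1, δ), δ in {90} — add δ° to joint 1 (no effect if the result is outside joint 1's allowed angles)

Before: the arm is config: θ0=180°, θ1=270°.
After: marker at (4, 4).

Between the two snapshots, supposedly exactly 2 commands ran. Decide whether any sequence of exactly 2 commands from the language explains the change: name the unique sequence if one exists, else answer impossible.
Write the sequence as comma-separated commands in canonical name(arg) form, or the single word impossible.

rotate(0, 90), rotate(0, 180)

key: running rotate(0, 180) before rotate(0, 90) would end elsewhere — order is forced
begin: config: θ0=180°, θ1=270°
step 1 (rotate(0, 90)): config: θ0=270°, θ1=270°
step 2 (rotate(0, 180)): config: θ0=90°, θ1=270°
no other 2-command option fits: unique.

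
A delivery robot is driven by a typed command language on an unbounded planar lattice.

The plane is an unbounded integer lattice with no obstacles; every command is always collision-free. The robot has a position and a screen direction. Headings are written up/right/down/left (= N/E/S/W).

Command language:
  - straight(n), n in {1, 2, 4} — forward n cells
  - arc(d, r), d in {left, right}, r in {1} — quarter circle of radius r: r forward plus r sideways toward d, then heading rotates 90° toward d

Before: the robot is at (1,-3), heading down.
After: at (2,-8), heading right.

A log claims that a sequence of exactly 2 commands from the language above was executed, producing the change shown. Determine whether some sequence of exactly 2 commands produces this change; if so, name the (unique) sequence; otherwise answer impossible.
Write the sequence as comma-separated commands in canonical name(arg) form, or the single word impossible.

key: cell and facing (now E) both changed — the 2 commands mix motion and turning
start: at (1,-3), heading down
[1] after straight(4): at (1,-7), heading down
[2] after arc(left, 1): at (2,-8), heading right
no rival 2-sequence matches.

straight(4), arc(left, 1)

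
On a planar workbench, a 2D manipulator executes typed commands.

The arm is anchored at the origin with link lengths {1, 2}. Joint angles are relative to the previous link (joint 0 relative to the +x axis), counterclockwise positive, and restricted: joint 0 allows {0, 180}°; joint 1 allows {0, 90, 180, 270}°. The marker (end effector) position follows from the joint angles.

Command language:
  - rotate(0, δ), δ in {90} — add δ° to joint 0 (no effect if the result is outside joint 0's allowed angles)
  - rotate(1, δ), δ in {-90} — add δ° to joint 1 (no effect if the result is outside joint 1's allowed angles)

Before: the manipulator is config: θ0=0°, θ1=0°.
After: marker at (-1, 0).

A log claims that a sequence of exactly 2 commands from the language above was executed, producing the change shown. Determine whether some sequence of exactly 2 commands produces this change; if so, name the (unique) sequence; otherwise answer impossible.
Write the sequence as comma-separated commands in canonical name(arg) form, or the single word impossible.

rotate(1, -90), rotate(1, -90)

begin: config: θ0=0°, θ1=0°
1. rotate(1, -90) → config: θ0=0°, θ1=270°
2. rotate(1, -90) → config: θ0=0°, θ1=180°
uniquely the one of 4 2-step routes that fits.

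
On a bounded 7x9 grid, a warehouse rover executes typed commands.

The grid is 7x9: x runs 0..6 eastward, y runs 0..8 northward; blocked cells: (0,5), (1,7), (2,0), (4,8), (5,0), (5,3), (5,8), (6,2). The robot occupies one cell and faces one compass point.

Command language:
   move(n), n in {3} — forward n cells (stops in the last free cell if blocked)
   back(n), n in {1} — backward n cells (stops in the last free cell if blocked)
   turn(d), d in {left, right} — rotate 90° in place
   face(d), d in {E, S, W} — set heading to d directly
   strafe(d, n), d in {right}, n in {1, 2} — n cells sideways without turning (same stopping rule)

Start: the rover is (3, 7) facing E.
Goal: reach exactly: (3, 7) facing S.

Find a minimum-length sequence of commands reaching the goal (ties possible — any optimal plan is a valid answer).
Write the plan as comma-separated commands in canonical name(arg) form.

face(S)

from: (3, 7) facing E
step 1 (face(S)): (3, 7) facing S
nothing shorter than 1 reaches the goal.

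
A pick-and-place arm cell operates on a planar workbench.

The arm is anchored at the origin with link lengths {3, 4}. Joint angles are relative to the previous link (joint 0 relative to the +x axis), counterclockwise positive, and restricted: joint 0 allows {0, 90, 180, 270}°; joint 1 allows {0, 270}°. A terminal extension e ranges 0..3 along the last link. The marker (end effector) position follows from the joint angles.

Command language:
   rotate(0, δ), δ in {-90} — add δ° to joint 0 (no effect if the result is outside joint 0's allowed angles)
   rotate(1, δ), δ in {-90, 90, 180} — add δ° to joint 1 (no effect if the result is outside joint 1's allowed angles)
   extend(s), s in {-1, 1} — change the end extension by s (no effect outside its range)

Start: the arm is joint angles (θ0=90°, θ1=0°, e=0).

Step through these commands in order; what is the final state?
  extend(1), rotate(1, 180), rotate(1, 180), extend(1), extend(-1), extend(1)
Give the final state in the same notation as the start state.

from: joint angles (θ0=90°, θ1=0°, e=0)
1. extend(1) → joint angles (θ0=90°, θ1=0°, e=1)
2. rotate(1, 180) → joint angles (θ0=90°, θ1=0°, e=1)
3. rotate(1, 180) → joint angles (θ0=90°, θ1=0°, e=1)
4. extend(1) → joint angles (θ0=90°, θ1=0°, e=2)
5. extend(-1) → joint angles (θ0=90°, θ1=0°, e=1)
6. extend(1) → joint angles (θ0=90°, θ1=0°, e=2)

joint angles (θ0=90°, θ1=0°, e=2)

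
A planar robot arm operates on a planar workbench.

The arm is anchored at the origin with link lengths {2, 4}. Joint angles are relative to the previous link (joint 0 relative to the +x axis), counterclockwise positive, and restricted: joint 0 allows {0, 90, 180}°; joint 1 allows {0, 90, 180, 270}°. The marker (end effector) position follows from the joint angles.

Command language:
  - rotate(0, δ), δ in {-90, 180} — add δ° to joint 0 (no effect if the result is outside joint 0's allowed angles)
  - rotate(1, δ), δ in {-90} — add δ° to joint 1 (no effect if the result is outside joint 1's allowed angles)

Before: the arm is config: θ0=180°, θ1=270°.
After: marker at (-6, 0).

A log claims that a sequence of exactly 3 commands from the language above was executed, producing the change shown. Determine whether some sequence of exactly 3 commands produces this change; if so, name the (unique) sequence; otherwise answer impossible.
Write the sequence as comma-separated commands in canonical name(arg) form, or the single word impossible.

rotate(1, -90), rotate(1, -90), rotate(1, -90)

t0: config: θ0=180°, θ1=270°
step 1 (rotate(1, -90)): config: θ0=180°, θ1=180°
step 2 (rotate(1, -90)): config: θ0=180°, θ1=90°
step 3 (rotate(1, -90)): config: θ0=180°, θ1=0°
no other 3-command option fits: unique.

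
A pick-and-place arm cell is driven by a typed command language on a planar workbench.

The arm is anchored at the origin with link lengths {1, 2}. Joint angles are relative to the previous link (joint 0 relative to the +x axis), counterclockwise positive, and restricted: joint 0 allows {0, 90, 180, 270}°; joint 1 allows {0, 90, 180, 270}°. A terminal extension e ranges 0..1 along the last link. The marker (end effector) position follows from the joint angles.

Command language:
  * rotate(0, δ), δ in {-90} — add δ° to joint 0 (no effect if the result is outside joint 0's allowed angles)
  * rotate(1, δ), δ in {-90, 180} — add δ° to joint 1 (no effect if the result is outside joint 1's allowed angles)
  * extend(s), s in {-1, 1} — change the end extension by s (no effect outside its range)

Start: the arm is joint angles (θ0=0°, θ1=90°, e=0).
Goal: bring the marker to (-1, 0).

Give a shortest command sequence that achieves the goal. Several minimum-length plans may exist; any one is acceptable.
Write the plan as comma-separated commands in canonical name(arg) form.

initial: joint angles (θ0=0°, θ1=90°, e=0)
1. rotate(1, 180) → joint angles (θ0=0°, θ1=270°, e=0)
2. rotate(1, -90) → joint angles (θ0=0°, θ1=180°, e=0)
no 1-step plan works, so 2 is optimal.

rotate(1, 180), rotate(1, -90)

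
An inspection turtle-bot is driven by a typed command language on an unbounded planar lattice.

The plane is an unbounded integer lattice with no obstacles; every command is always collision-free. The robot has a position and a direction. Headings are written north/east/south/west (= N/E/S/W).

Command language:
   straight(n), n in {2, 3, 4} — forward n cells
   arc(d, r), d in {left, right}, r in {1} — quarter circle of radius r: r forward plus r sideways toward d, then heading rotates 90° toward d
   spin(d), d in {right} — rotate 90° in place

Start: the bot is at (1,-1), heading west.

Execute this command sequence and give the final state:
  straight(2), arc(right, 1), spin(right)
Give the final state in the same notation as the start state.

at (-2,0), heading east

initial: at (1,-1), heading west
t=1 straight(2) ⇒ at (-1,-1), heading west
t=2 arc(right, 1) ⇒ at (-2,0), heading north
t=3 spin(right) ⇒ at (-2,0), heading east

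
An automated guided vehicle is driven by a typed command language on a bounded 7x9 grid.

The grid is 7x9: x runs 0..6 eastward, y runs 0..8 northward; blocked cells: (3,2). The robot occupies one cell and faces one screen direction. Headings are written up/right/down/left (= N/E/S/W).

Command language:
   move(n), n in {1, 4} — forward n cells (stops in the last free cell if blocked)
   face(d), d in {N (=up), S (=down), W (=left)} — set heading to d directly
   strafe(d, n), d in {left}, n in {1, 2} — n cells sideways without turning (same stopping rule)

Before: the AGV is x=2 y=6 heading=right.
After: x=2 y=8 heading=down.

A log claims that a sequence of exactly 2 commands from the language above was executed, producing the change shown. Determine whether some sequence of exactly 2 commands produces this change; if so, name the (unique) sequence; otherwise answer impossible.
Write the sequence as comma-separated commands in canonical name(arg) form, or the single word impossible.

strafe(left, 2), face(S)

key: cell and facing (now S) both changed — the 2 commands mix motion and turning
begin: x=2 y=6 heading=right
t=1 strafe(left, 2) ⇒ x=2 y=8 heading=right
t=2 face(S) ⇒ x=2 y=8 heading=down
all 49 alternatives checked — unique.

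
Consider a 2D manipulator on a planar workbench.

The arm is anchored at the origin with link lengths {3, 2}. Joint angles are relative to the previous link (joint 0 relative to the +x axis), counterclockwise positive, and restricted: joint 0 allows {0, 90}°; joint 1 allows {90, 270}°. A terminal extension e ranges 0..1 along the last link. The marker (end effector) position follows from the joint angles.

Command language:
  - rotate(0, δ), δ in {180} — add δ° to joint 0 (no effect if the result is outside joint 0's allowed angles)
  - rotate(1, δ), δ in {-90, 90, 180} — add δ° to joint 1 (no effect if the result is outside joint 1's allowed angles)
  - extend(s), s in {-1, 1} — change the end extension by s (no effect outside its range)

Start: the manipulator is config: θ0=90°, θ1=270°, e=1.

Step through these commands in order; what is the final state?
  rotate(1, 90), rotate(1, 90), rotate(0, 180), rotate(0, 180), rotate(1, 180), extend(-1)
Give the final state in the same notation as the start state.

t0: config: θ0=90°, θ1=270°, e=1
1. rotate(1, 90) → config: θ0=90°, θ1=270°, e=1
2. rotate(1, 90) → config: θ0=90°, θ1=270°, e=1
3. rotate(0, 180) → config: θ0=90°, θ1=270°, e=1
4. rotate(0, 180) → config: θ0=90°, θ1=270°, e=1
5. rotate(1, 180) → config: θ0=90°, θ1=90°, e=1
6. extend(-1) → config: θ0=90°, θ1=90°, e=0

config: θ0=90°, θ1=90°, e=0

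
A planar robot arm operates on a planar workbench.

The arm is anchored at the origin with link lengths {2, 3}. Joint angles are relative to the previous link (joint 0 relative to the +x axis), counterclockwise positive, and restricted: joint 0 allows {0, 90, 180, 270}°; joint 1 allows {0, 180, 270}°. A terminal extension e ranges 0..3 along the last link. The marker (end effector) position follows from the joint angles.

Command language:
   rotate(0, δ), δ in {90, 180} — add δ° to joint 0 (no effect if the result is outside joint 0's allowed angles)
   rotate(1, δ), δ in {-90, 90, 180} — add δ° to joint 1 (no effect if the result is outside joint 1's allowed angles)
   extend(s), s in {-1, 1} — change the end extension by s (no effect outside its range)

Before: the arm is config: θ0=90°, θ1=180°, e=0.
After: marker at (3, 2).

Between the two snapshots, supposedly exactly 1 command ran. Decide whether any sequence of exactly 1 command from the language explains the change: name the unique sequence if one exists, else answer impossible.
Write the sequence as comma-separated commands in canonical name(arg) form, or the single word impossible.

rotate(1, 90)

start: config: θ0=90°, θ1=180°, e=0
t=1 rotate(1, 90) ⇒ config: θ0=90°, θ1=270°, e=0
all 7 alternatives checked — unique.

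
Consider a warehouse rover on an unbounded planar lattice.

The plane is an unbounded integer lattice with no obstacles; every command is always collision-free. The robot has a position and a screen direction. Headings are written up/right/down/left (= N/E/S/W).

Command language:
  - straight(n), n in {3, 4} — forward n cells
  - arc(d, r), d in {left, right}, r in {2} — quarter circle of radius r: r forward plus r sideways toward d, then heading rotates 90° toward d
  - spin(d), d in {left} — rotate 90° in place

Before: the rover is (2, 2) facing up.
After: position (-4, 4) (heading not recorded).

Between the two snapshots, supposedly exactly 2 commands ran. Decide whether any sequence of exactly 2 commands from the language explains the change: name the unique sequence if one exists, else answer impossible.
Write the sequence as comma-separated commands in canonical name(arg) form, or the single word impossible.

arc(left, 2), straight(4)

key: running straight(4) before arc(left, 2) would end elsewhere — order is forced
from: (2, 2) facing up
[1] after arc(left, 2): (0, 4) facing left
[2] after straight(4): (-4, 4) facing left
no rival 2-sequence matches.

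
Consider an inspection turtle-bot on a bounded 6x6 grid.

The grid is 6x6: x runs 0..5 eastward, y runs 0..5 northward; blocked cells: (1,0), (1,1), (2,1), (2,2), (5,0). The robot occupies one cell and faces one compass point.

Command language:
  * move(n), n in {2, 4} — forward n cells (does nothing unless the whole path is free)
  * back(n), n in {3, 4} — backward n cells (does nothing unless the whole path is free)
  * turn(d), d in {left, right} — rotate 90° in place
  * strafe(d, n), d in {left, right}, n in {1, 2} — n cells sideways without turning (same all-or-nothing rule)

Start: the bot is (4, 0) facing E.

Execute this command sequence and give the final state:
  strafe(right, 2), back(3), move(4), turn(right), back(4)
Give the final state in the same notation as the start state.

begin: (4, 0) facing E
[1] after strafe(right, 2): (4, 0) facing E
[2] after back(3): (4, 0) facing E
[3] after move(4): (4, 0) facing E
[4] after turn(right): (4, 0) facing S
[5] after back(4): (4, 4) facing S

(4, 4) facing S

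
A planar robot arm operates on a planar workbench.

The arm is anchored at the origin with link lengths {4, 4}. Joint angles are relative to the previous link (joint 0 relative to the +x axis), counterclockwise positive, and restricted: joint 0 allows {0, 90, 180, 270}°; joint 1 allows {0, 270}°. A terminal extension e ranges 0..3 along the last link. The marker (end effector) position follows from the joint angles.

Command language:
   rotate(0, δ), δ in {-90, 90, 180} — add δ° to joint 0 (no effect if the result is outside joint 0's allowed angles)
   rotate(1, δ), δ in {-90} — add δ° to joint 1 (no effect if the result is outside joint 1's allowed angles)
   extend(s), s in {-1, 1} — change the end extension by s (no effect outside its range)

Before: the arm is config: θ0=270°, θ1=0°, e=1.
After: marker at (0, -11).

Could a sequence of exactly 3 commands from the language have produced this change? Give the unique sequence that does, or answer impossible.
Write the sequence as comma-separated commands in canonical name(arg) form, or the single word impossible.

t0: config: θ0=270°, θ1=0°, e=1
1. extend(1) → config: θ0=270°, θ1=0°, e=2
2. extend(1) → config: θ0=270°, θ1=0°, e=3
3. extend(1) → config: θ0=270°, θ1=0°, e=3
all 216 alternatives checked — unique.

extend(1), extend(1), extend(1)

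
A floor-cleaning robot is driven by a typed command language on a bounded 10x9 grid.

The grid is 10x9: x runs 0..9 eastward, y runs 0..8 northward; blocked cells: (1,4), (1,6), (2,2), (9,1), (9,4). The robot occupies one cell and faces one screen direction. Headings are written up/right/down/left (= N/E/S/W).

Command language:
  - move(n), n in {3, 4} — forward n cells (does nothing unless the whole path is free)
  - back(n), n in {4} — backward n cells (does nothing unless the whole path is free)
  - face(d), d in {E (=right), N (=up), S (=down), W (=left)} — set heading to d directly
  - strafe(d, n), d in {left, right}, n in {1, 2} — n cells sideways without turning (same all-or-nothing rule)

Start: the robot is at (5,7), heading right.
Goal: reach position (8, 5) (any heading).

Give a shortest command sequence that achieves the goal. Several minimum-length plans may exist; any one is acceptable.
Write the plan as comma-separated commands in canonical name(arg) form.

strafe(right, 2), move(3)

t0: at (5,7), heading right
step 1 (strafe(right, 2)): at (5,5), heading right
step 2 (move(3)): at (8,5), heading right
minimal: 2 command(s), checked below 2.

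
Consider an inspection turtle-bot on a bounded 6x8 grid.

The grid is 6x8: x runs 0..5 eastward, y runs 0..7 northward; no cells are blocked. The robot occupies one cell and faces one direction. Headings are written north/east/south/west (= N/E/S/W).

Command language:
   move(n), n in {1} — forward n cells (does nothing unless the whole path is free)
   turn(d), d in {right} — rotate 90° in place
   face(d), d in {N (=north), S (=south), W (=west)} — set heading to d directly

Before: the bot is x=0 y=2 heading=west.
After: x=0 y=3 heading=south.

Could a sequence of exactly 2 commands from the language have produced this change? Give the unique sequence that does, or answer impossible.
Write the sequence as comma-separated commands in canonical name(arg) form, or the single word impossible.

no 2-step route produces this change.

impossible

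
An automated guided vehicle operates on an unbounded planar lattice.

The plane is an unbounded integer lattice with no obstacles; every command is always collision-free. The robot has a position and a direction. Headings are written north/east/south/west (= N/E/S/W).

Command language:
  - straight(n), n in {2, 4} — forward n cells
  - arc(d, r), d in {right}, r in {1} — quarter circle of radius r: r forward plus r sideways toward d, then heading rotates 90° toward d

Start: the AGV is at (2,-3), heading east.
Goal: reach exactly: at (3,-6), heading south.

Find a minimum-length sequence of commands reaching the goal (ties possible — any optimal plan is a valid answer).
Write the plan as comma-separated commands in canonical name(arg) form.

arc(right, 1), straight(2)

initial: at (2,-3), heading east
step 1 (arc(right, 1)): at (3,-4), heading south
step 2 (straight(2)): at (3,-6), heading south
minimal: 2 command(s), checked below 2.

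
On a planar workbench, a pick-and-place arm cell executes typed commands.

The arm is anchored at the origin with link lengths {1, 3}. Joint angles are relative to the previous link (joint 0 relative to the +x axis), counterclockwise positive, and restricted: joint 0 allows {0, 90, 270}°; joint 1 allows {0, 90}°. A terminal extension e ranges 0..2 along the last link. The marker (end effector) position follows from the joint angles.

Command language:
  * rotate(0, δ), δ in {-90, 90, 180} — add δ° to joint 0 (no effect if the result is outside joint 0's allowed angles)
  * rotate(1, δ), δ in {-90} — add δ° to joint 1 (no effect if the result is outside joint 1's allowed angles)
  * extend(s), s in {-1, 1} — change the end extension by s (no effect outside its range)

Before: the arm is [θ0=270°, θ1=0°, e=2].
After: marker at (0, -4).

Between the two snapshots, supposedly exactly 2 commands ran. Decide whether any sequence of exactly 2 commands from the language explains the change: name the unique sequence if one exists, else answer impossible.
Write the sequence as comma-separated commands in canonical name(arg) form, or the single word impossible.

start: [θ0=270°, θ1=0°, e=2]
1. extend(-1) → [θ0=270°, θ1=0°, e=1]
2. extend(-1) → [θ0=270°, θ1=0°, e=0]
no rival 2-sequence matches.

extend(-1), extend(-1)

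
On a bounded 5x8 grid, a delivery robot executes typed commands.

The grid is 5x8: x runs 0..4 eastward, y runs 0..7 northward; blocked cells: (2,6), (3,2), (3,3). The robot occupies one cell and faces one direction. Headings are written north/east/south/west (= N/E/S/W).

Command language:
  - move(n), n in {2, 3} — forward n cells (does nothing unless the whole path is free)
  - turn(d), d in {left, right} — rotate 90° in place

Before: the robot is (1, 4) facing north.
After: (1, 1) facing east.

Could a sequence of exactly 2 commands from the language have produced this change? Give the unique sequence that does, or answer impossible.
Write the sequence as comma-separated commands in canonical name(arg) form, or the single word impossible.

impossible

all 16 sequences checked — none match.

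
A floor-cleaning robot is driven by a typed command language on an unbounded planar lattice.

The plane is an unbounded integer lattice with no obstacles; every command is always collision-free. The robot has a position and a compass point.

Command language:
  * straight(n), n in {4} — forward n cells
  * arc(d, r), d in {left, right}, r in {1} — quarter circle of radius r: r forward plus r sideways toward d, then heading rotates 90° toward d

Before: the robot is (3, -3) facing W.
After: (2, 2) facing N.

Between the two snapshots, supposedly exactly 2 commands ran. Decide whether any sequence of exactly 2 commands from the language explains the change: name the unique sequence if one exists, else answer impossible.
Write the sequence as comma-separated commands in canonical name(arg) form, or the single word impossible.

key: order matters: swapping arc(right, 1) and straight(4) lands elsewhere
initial: (3, -3) facing W
step 1 (arc(right, 1)): (2, -2) facing N
step 2 (straight(4)): (2, 2) facing N
no other 2-command option fits: unique.

arc(right, 1), straight(4)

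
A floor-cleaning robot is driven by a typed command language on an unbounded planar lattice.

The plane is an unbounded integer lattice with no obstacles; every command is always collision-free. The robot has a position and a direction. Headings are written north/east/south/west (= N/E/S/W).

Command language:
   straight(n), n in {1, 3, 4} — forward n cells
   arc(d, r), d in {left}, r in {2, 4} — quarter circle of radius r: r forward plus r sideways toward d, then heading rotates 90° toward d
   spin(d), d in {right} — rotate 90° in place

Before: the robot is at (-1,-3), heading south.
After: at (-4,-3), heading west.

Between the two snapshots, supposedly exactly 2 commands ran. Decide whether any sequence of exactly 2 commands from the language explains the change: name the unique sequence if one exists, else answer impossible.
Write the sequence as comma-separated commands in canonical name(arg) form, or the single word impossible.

key: order matters: swapping spin(right) and straight(3) lands elsewhere
start: at (-1,-3), heading south
t=1 spin(right) ⇒ at (-1,-3), heading west
t=2 straight(3) ⇒ at (-4,-3), heading west
no other 2-command option fits: unique.

spin(right), straight(3)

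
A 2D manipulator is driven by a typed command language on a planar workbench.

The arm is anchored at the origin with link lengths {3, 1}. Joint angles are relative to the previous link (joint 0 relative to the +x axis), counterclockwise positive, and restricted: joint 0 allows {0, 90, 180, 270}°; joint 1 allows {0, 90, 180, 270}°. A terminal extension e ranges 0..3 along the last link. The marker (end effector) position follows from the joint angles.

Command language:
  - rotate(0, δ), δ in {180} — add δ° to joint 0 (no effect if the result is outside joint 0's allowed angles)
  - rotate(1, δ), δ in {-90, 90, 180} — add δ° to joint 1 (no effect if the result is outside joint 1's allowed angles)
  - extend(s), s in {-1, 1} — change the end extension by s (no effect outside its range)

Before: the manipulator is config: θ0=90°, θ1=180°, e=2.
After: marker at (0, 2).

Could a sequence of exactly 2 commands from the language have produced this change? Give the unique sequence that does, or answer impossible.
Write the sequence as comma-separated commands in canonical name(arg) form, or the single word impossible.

extend(-1), extend(-1)

from: config: θ0=90°, θ1=180°, e=2
1. extend(-1) → config: θ0=90°, θ1=180°, e=1
2. extend(-1) → config: θ0=90°, θ1=180°, e=0
no other 2-command option fits: unique.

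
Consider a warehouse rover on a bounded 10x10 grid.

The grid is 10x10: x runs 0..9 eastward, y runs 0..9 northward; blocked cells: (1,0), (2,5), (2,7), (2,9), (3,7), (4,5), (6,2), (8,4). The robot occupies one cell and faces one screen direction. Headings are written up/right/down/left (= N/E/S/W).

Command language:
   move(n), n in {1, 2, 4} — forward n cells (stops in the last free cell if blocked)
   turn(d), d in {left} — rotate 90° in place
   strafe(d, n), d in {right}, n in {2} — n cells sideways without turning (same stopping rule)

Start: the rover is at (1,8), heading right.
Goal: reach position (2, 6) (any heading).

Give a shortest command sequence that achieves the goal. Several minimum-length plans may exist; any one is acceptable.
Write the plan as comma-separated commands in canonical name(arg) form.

strafe(right, 2), move(1)

initial: at (1,8), heading right
[1] after strafe(right, 2): at (1,6), heading right
[2] after move(1): at (2,6), heading right
nothing shorter than 2 reaches the goal.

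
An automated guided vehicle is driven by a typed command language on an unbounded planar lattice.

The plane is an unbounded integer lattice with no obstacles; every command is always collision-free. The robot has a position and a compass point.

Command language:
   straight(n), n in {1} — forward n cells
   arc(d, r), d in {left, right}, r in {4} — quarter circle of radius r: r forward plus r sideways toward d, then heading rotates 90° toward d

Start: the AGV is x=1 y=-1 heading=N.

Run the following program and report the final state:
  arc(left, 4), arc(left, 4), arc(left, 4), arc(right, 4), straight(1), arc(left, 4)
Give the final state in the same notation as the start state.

x=5 y=-14 heading=E

initial: x=1 y=-1 heading=N
1. arc(left, 4) → x=-3 y=3 heading=W
2. arc(left, 4) → x=-7 y=-1 heading=S
3. arc(left, 4) → x=-3 y=-5 heading=E
4. arc(right, 4) → x=1 y=-9 heading=S
5. straight(1) → x=1 y=-10 heading=S
6. arc(left, 4) → x=5 y=-14 heading=E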